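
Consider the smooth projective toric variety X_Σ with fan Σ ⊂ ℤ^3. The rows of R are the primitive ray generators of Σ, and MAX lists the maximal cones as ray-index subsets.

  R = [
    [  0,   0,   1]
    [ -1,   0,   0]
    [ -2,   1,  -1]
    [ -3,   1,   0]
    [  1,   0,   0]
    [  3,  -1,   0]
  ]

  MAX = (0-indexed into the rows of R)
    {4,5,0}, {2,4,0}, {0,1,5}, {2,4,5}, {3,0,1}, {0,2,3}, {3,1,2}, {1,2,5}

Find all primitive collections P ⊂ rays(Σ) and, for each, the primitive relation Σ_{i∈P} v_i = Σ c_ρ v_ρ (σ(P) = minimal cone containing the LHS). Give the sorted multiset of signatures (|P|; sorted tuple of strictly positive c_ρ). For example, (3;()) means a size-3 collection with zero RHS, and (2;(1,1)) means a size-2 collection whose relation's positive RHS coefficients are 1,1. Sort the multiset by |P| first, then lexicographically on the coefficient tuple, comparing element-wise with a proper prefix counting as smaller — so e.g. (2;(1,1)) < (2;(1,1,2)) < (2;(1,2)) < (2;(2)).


Primitive collections (5):

  {1,4}:  v_{1} + v_{4} = 0  →  sig = (2;())
  {3,5}:  v_{3} + v_{5} = 0  →  sig = (2;())
  {3,4}:  v_{3} + v_{4} = v_{0} + v_{2}  →  sig = (2;(1,1))
  {0,1,2}:  v_{0} + v_{1} + v_{2} = v_{3}  →  sig = (3;(1))
  {0,2,5}:  v_{0} + v_{2} + v_{5} = v_{4}  →  sig = (3;(1))

Sorted signature multiset PRS(X):
    |P|=2: 3 collections, coeffs (), (), (1,1)
    |P|=3: 2 collections, coeffs (1), (1)


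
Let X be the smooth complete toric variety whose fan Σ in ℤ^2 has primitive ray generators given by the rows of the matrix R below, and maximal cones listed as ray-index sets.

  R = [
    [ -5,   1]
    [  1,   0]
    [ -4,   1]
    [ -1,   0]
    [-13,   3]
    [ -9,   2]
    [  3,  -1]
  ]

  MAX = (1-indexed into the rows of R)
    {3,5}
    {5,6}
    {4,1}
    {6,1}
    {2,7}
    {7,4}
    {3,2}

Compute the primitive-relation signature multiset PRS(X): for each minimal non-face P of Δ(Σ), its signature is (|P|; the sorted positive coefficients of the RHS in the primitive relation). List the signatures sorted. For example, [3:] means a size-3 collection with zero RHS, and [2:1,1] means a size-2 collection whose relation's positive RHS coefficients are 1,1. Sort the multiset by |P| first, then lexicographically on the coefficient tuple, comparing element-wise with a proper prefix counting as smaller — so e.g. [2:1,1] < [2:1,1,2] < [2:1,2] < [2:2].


14 minimal non-faces of Δ(Σ) (on 7 rays):

  • {2,4}:  v_{2} + v_{4} = 0  so sig = [2:]
  • {1,2}:  v_{1} + v_{2} = v_{3}  so sig = [2:1]
  • {1,3}:  v_{1} + v_{3} = v_{6}  so sig = [2:1]
  • {3,4}:  v_{3} + v_{4} = v_{1}  so sig = [2:1]
  • {3,6}:  v_{3} + v_{6} = v_{5}  so sig = [2:1]
  • {3,7}:  v_{3} + v_{7} = v_{4}  so sig = [2:1]
  • {4,5}:  v_{4} + v_{5} = v_{1} + v_{6}  so sig = [2:1,1]
  • {6,7}:  v_{6} + v_{7} = v_{1} + v_{4}  so sig = [2:1,1]
  • {1,5}:  v_{1} + v_{5} = 2·v_{6}  so sig = [2:2]
  • {1,7}:  v_{1} + v_{7} = 2·v_{4}  so sig = [2:2]
  • {2,6}:  v_{2} + v_{6} = 2·v_{3}  so sig = [2:2]
  • {4,6}:  v_{4} + v_{6} = 2·v_{1}  so sig = [2:2]
  • {5,7}:  v_{5} + v_{7} = 2·v_{1}  so sig = [2:2]
  • {2,5}:  v_{2} + v_{5} = 3·v_{3}  so sig = [2:3]

Sorted signature multiset PRS(X):
    |P|=2: 14 collections, coeffs (), (1), (1), (1), (1), (1), (1,1), (1,1), (2), (2), (2), (2), (2), (3)


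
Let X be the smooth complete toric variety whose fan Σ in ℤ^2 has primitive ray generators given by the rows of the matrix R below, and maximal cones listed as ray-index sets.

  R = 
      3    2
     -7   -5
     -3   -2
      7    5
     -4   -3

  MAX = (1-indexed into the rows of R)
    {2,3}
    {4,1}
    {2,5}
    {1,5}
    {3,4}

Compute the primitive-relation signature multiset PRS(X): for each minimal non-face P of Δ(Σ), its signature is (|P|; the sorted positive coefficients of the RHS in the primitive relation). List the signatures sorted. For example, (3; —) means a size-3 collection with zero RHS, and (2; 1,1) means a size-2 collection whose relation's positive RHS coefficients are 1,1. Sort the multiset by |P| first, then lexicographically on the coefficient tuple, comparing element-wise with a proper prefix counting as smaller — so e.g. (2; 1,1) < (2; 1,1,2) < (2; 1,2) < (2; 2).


5 collections generate NE(X_Σ); each relation:

  P = {1,3}:  v_{1} + v_{3} = 0  so sig = (2; —)
  P = {2,4}:  v_{2} + v_{4} = 0  so sig = (2; —)
  P = {1,2}:  v_{1} + v_{2} = v_{5}  so sig = (2; 1)
  P = {3,5}:  v_{3} + v_{5} = v_{2}  so sig = (2; 1)
  P = {4,5}:  v_{4} + v_{5} = v_{1}  so sig = (2; 1)

Signatures (|P|; sorted positive RHS coefficients), sorted:
    |P|=2: 5 collections, coeffs (), (), (1), (1), (1)


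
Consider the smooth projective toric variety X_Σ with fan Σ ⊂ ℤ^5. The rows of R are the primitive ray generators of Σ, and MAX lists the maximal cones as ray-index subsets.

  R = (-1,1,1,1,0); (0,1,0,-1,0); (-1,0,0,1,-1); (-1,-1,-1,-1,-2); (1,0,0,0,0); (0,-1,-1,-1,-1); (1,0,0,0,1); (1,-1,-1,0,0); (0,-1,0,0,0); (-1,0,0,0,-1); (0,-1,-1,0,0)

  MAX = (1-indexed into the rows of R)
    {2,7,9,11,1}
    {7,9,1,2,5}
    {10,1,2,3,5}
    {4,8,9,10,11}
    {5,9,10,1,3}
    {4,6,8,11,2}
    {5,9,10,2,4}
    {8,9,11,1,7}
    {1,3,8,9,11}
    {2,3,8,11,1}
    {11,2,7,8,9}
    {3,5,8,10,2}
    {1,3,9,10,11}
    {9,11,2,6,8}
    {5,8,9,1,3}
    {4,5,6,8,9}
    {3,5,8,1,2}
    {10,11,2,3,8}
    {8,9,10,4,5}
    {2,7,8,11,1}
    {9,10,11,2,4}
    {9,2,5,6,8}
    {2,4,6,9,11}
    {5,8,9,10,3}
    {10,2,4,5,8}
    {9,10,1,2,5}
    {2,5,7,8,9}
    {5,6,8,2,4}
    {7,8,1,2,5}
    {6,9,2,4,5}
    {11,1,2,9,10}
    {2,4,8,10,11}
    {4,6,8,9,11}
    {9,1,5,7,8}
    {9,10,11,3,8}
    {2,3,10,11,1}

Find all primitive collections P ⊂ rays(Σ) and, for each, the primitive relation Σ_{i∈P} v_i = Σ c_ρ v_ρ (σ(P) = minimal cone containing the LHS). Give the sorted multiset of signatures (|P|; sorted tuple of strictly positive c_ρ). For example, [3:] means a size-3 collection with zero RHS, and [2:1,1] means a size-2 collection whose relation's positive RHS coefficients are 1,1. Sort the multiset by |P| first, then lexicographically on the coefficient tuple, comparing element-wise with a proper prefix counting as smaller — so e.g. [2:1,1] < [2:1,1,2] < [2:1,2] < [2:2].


15 minimal non-faces of Δ(Σ) (on 11 rays):

  {7,10}:  v_{7} + v_{10} = 0  ⇒ sig = [2:]
  {1,6}:  v_{1} + v_{6} = v_{10}  ⇒ sig = [2:1]
  {4,7}:  v_{4} + v_{7} = v_{6}  ⇒ sig = [2:1]
  {5,11}:  v_{5} + v_{11} = v_{8}  ⇒ sig = [2:1]
  {6,10}:  v_{6} + v_{10} = v_{4}  ⇒ sig = [2:1]
  {3,7}:  v_{3} + v_{7} = v_{1} + v_{8}  ⇒ sig = [2:1,1]
  {6,7}:  v_{6} + v_{7} = v_{2} + v_{8} + v_{9}  ⇒ sig = [2:1,1,1]
  {3,6}:  v_{3} + v_{6} = v_{8} + 2·v_{10}  ⇒ sig = [2:1,2]
  {3,4}:  v_{3} + v_{4} = v_{8} + 3·v_{10}  ⇒ sig = [2:1,3]
  {1,4}:  v_{1} + v_{4} = 2·v_{10}  ⇒ sig = [2:2]
  {1,8,10}:  v_{1} + v_{8} + v_{10} = v_{3}  ⇒ sig = [3:1]
  {2,3,9}:  v_{2} + v_{3} + v_{9} = v_{10}  ⇒ sig = [3:1]
  {1,2,8,9}:  v_{1} + v_{2} + v_{8} + v_{9} = 0  ⇒ sig = [4:]
  {2,8,9,10}:  v_{2} + v_{8} + v_{9} + v_{10} = v_{6}  ⇒ sig = [4:1]
  {2,4,8,9}:  v_{2} + v_{4} + v_{8} + v_{9} = 2·v_{6}  ⇒ sig = [4:2]

Signatures (|P|; sorted positive RHS coefficients), sorted:
    [2:]
    [2:1]
    [2:1]
    [2:1]
    [2:1]
    [2:1,1]
    [2:1,1,1]
    [2:1,2]
    [2:1,3]
    [2:2]
    [3:1]
    [3:1]
    [4:]
    [4:1]
    [4:2]


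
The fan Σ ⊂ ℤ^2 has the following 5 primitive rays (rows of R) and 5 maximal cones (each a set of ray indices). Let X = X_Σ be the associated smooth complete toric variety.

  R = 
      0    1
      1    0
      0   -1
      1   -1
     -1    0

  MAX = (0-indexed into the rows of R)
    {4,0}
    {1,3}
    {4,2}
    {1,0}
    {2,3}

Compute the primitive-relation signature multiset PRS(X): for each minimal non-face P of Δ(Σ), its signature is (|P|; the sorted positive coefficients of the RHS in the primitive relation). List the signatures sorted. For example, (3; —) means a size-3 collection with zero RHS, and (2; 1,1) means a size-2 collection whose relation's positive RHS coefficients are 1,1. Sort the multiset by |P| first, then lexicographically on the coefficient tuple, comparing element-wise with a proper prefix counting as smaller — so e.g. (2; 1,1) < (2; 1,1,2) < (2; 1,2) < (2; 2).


Σ has 5 primitive collections:

  P = {0,2}:  v_{0} + v_{2} = 0 ; sig = (2; —)
  P = {1,4}:  v_{1} + v_{4} = 0 ; sig = (2; —)
  P = {0,3}:  v_{0} + v_{3} = v_{1} ; sig = (2; 1)
  P = {1,2}:  v_{1} + v_{2} = v_{3} ; sig = (2; 1)
  P = {3,4}:  v_{3} + v_{4} = v_{2} ; sig = (2; 1)

so the primitive-relation signature multiset is
    |P|=2: 5 collections, coeffs (), (), (1), (1), (1)


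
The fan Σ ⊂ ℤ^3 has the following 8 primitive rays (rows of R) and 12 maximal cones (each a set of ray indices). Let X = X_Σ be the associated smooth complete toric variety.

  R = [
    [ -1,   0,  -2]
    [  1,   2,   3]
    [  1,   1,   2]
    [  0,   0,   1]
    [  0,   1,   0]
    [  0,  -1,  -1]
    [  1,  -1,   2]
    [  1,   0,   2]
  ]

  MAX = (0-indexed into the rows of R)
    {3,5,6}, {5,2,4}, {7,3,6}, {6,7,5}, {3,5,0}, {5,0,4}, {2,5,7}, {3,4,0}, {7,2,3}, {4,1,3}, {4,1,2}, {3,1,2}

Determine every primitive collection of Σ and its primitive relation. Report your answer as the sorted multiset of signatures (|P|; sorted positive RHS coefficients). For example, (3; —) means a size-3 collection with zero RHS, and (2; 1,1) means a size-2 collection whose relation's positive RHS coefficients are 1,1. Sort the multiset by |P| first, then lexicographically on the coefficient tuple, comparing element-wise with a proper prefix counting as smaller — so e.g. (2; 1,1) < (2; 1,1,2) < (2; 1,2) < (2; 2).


Σ has 14 primitive collections:

  • {0,7}:  v_{0} + v_{7} = 0 ; sig = (2; —)
  • {0,2}:  v_{0} + v_{2} = v_{4} ; sig = (2; 1)
  • {1,5}:  v_{1} + v_{5} = v_{2} ; sig = (2; 1)
  • {4,6}:  v_{4} + v_{6} = v_{7} ; sig = (2; 1)
  • {4,7}:  v_{4} + v_{7} = v_{2} ; sig = (2; 1)
  • {0,6}:  v_{0} + v_{6} = v_{3} + v_{5} ; sig = (2; 1,1)
  • {1,6}:  v_{1} + v_{6} = v_{2} + v_{3} + v_{7} ; sig = (2; 1,1,1)
  • {0,1}:  v_{0} + v_{1} = v_{3} + 2·v_{4} ; sig = (2; 1,2)
  • {1,7}:  v_{1} + v_{7} = 2·v_{2} + v_{3} ; sig = (2; 1,2)
  • {2,6}:  v_{2} + v_{6} = 2·v_{7} ; sig = (2; 2)
  • {3,4,5}:  v_{3} + v_{4} + v_{5} = 0 ; sig = (3; —)
  • {2,3,4}:  v_{2} + v_{3} + v_{4} = v_{1} ; sig = (3; 1)
  • {2,3,5}:  v_{2} + v_{3} + v_{5} = v_{7} ; sig = (3; 1)
  • {3,5,7}:  v_{3} + v_{5} + v_{7} = v_{6} ; sig = (3; 1)

Hence PRS(X_Σ) =
    |P|=2: 10 collections, coeffs (), (1), (1), (1), (1), (1,1), (1,1,1), (1,2), (1,2), (2)
    |P|=3: 4 collections, coeffs (), (1), (1), (1)


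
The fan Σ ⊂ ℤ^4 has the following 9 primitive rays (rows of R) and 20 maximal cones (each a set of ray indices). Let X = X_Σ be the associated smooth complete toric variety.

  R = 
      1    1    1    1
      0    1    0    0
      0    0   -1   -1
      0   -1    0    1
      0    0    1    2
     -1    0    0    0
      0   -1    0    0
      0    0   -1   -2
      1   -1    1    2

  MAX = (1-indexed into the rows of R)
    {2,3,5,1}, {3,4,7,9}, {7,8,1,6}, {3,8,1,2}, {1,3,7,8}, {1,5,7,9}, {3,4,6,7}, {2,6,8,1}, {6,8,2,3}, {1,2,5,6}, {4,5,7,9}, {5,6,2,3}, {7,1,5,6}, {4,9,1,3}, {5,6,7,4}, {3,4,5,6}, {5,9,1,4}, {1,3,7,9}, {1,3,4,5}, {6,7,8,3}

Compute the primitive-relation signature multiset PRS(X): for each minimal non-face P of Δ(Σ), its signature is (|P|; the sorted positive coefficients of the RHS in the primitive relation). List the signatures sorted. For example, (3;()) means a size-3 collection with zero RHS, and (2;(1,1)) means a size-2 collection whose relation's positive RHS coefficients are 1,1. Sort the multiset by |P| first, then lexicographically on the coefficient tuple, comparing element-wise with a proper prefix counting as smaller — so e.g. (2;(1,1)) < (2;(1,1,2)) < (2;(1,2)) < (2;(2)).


Primitive collections (12):

  P={2,7}:  v_{2} + v_{7} = 0  →  sig = (2;())
  P={5,8}:  v_{5} + v_{8} = 0  →  sig = (2;())
  P={2,4}:  v_{2} + v_{4} = v_{3} + v_{5}  →  sig = (2;(1,1))
  P={2,9}:  v_{2} + v_{9} = v_{1} + v_{4}  →  sig = (2;(1,1))
  P={4,8}:  v_{4} + v_{8} = v_{3} + v_{7}  →  sig = (2;(1,1))
  P={6,9}:  v_{6} + v_{9} = v_{5} + v_{7}  →  sig = (2;(1,1))
  P={8,9}:  v_{8} + v_{9} = v_{1} + v_{3} + 2·v_{7}  →  sig = (2;(1,1,2))
  P={1,3,6}:  v_{1} + v_{3} + v_{6} = v_{2}  →  sig = (3;(1))
  P={1,4,6}:  v_{1} + v_{4} + v_{6} = v_{5}  →  sig = (3;(1))
  P={1,4,7}:  v_{1} + v_{4} + v_{7} = v_{9}  →  sig = (3;(1))
  P={3,5,7}:  v_{3} + v_{5} + v_{7} = v_{4}  →  sig = (3;(1))
  P={3,5,9}:  v_{3} + v_{5} + v_{9} = v_{1} + 2·v_{4}  →  sig = (3;(1,2))

Hence PRS(X_Σ) =
[(2;()), (2;()), (2;(1,1)), (2;(1,1)), (2;(1,1)), (2;(1,1)), (2;(1,1,2)), (3;(1)), (3;(1)), (3;(1)), (3;(1)), (3;(1,2))]


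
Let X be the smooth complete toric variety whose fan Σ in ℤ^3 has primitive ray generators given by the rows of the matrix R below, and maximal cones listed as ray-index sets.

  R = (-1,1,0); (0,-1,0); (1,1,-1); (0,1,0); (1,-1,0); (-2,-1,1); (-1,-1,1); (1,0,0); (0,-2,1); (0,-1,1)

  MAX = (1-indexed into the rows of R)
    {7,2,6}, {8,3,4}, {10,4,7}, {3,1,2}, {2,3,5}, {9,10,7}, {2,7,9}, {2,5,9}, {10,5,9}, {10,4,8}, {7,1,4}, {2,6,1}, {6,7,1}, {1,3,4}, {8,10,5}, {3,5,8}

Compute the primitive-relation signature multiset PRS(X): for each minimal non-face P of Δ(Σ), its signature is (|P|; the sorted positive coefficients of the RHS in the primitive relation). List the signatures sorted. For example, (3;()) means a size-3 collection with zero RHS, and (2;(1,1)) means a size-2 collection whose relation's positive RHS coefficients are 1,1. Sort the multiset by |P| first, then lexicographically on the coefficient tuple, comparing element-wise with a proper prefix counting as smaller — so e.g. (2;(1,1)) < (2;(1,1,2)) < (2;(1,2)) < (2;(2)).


Minimal non-faces — 22 found among 10 rays, 16 max cones:

  P = {1,5}:  v_{1} + v_{5} = 0 ; sig = (2;())
  P = {2,4}:  v_{2} + v_{4} = 0 ; sig = (2;())
  P = {3,7}:  v_{3} + v_{7} = 0 ; sig = (2;())
  P = {1,8}:  v_{1} + v_{8} = v_{4} ; sig = (2;(1))
  P = {1,9}:  v_{1} + v_{9} = v_{7} ; sig = (2;(1))
  P = {2,8}:  v_{2} + v_{8} = v_{5} ; sig = (2;(1))
  P = {2,10}:  v_{2} + v_{10} = v_{9} ; sig = (2;(1))
  P = {3,9}:  v_{3} + v_{9} = v_{5} ; sig = (2;(1))
  P = {3,10}:  v_{3} + v_{10} = v_{8} ; sig = (2;(1))
  P = {4,5}:  v_{4} + v_{5} = v_{8} ; sig = (2;(1))
  P = {4,9}:  v_{4} + v_{9} = v_{10} ; sig = (2;(1))
  P = {5,7}:  v_{5} + v_{7} = v_{9} ; sig = (2;(1))
  P = {6,8}:  v_{6} + v_{8} = v_{7} ; sig = (2;(1))
  P = {7,8}:  v_{7} + v_{8} = v_{10} ; sig = (2;(1))
  P = {1,10}:  v_{1} + v_{10} = v_{4} + v_{7} ; sig = (2;(1,1))
  P = {3,6}:  v_{3} + v_{6} = v_{1} + v_{2} ; sig = (2;(1,1))
  P = {4,6}:  v_{4} + v_{6} = v_{1} + v_{7} ; sig = (2;(1,1))
  P = {5,6}:  v_{5} + v_{6} = v_{2} + v_{7} ; sig = (2;(1,1))
  P = {8,9}:  v_{8} + v_{9} = v_{5} + v_{10} ; sig = (2;(1,1))
  P = {6,9}:  v_{6} + v_{9} = v_{2} + 2·v_{7} ; sig = (2;(1,2))
  P = {6,10}:  v_{6} + v_{10} = 2·v_{7} ; sig = (2;(2))
  P = {1,2,7}:  v_{1} + v_{2} + v_{7} = v_{6} ; sig = (3;(1))

Signatures (|P|; sorted positive RHS coefficients), sorted:
    |P|=2: 21 collections, coeffs (), (), (), (1), (1), (1), (1), (1), (1), (1), (1), (1), (1), (1), (1,1), (1,1), (1,1), (1,1), (1,1), (1,2), (2)
    |P|=3: 1 collection, coeffs (1)


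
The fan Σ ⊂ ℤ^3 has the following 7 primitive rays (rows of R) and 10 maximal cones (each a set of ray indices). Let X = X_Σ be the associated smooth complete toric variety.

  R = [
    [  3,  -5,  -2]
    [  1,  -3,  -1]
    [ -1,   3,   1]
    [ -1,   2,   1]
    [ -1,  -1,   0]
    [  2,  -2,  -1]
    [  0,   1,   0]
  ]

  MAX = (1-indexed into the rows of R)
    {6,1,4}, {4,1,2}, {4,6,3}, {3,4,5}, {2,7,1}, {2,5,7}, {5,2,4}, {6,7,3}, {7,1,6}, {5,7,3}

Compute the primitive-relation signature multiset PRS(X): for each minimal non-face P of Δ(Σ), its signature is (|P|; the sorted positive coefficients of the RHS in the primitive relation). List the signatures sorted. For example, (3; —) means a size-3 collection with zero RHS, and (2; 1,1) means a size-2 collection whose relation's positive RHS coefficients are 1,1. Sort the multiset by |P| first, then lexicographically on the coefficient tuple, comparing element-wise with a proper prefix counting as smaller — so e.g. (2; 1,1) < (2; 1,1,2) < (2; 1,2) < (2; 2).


The 6 primitive collections of Σ (r=7, n=3):

  • {2,3}:  v_{2} + v_{3} = 0  so sig = (2; —)
  • {1,3}:  v_{1} + v_{3} = v_{6}  so sig = (2; 1)
  • {2,6}:  v_{2} + v_{6} = v_{1}  so sig = (2; 1)
  • {4,7}:  v_{4} + v_{7} = v_{3}  so sig = (2; 1)
  • {5,6}:  v_{5} + v_{6} = v_{2}  so sig = (2; 1)
  • {1,5}:  v_{1} + v_{5} = 2·v_{2}  so sig = (2; 2)

so the primitive-relation signature multiset is
    |P|=2: 6 collections, coeffs (), (1), (1), (1), (1), (2)


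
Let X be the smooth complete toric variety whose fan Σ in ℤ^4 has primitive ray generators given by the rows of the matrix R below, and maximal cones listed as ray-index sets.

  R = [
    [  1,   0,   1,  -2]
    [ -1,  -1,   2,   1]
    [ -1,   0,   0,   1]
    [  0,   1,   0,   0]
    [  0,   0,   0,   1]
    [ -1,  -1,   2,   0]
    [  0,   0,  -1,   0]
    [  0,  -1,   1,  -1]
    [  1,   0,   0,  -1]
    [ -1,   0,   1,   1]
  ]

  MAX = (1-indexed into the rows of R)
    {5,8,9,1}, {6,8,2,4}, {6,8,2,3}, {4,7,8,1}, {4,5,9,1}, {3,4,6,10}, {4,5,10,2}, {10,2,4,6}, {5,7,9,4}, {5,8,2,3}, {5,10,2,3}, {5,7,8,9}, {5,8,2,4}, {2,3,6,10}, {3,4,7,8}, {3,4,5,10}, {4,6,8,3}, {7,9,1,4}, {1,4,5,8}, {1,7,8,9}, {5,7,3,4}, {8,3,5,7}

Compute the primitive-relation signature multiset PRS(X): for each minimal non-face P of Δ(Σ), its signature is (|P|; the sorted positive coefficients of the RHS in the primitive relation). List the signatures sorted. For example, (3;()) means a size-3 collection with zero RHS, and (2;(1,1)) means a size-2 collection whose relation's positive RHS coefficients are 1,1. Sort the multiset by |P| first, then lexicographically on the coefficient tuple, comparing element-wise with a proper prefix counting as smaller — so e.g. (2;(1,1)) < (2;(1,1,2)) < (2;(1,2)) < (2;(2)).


18 minimal non-faces of Δ(Σ) (on 10 rays):

  P={3,9}:  v_{3} + v_{9} = 0 ; sig = (2;())
  P={5,6}:  v_{5} + v_{6} = v_{2} ; sig = (2;(1))
  P={7,10}:  v_{7} + v_{10} = v_{3} ; sig = (2;(1))
  P={8,10}:  v_{8} + v_{10} = v_{6} ; sig = (2;(1))
  P={1,3}:  v_{1} + v_{3} = v_{4} + v_{8} ; sig = (2;(1,1))
  P={6,7}:  v_{6} + v_{7} = v_{3} + v_{8} ; sig = (2;(1,1))
  P={2,7}:  v_{2} + v_{7} = v_{3} + v_{5} + v_{8} ; sig = (2;(1,1,1))
  P={9,10}:  v_{9} + v_{10} = v_{4} + v_{5} + v_{8} ; sig = (2;(1,1,1))
  P={6,9}:  v_{6} + v_{9} = v_{4} + v_{5} + 2·v_{8} ; sig = (2;(1,1,2))
  P={1,10}:  v_{1} + v_{10} = 2·v_{4} + v_{5} + 2·v_{8} ; sig = (2;(1,2,2))
  P={2,9}:  v_{2} + v_{9} = v_{4} + 2·v_{5} + 2·v_{8} ; sig = (2;(1,2,2))
  P={1,6}:  v_{1} + v_{6} = 2·v_{4} + v_{5} + 3·v_{8} ; sig = (2;(1,2,3))
  P={1,2}:  v_{1} + v_{2} = 2·v_{4} + 2·v_{5} + 3·v_{8} ; sig = (2;(2,2,3))
  P={1,5,7}:  v_{1} + v_{5} + v_{7} = v_{9} ; sig = (3;(1))
  P={4,8,9}:  v_{4} + v_{8} + v_{9} = v_{1} ; sig = (3;(1))
  P={2,3,4}:  v_{2} + v_{3} + v_{4} = 2·v_{10} ; sig = (3;(2))
  P={4,5,7,8}:  v_{4} + v_{5} + v_{7} + v_{8} = 0 ; sig = (4;())
  P={3,4,5,8}:  v_{3} + v_{4} + v_{5} + v_{8} = v_{10} ; sig = (4;(1))

Hence PRS(X_Σ) =
[(2;()), (2;(1)), (2;(1)), (2;(1)), (2;(1,1)), (2;(1,1)), (2;(1,1,1)), (2;(1,1,1)), (2;(1,1,2)), (2;(1,2,2)), (2;(1,2,2)), (2;(1,2,3)), (2;(2,2,3)), (3;(1)), (3;(1)), (3;(2)), (4;()), (4;(1))]


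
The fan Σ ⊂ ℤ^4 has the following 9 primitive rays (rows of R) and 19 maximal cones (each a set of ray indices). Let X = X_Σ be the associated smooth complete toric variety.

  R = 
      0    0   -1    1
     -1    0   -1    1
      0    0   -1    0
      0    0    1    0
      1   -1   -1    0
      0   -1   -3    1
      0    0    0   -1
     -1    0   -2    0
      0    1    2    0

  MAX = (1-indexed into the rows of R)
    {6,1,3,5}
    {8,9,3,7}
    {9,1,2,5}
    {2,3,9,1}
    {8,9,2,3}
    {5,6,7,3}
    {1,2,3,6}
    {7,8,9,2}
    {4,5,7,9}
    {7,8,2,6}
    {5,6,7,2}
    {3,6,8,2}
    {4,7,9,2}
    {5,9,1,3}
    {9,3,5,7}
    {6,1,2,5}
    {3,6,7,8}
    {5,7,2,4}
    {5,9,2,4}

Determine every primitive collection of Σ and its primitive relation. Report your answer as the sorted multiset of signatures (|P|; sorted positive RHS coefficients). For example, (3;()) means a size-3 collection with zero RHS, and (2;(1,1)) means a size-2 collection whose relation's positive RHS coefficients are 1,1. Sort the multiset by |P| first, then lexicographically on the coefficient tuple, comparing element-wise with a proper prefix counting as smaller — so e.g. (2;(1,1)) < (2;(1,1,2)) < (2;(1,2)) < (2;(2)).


Δ(Σ) — 9 vertices, 11 min non-faces:

  • {3,4}:  v_{3} + v_{4} = 0  ⇒ sig = (2;())
  • {1,7}:  v_{1} + v_{7} = v_{3}  ⇒ sig = (2;(1))
  • {6,9}:  v_{6} + v_{9} = v_{1}  ⇒ sig = (2;(1))
  • {4,6}:  v_{4} + v_{6} = v_{2} + v_{5}  ⇒ sig = (2;(1,1))
  • {4,8}:  v_{4} + v_{8} = v_{2} + v_{7}  ⇒ sig = (2;(1,1))
  • {5,8}:  v_{5} + v_{8} = v_{6} + v_{7}  ⇒ sig = (2;(1,1))
  • {1,4}:  v_{1} + v_{4} = v_{2} + v_{5} + v_{9}  ⇒ sig = (2;(1,1,1))
  • {1,8}:  v_{1} + v_{8} = v_{2} + 2·v_{3}  ⇒ sig = (2;(1,2))
  • {2,3,5}:  v_{2} + v_{3} + v_{5} = v_{6}  ⇒ sig = (3;(1))
  • {2,3,7}:  v_{2} + v_{3} + v_{7} = v_{8}  ⇒ sig = (3;(1))
  • {2,5,7,9}:  v_{2} + v_{5} + v_{7} + v_{9} = 0  ⇒ sig = (4;())

so the primitive-relation signature multiset is
    (2;())
    (2;(1))
    (2;(1))
    (2;(1,1))
    (2;(1,1))
    (2;(1,1))
    (2;(1,1,1))
    (2;(1,2))
    (3;(1))
    (3;(1))
    (4;())


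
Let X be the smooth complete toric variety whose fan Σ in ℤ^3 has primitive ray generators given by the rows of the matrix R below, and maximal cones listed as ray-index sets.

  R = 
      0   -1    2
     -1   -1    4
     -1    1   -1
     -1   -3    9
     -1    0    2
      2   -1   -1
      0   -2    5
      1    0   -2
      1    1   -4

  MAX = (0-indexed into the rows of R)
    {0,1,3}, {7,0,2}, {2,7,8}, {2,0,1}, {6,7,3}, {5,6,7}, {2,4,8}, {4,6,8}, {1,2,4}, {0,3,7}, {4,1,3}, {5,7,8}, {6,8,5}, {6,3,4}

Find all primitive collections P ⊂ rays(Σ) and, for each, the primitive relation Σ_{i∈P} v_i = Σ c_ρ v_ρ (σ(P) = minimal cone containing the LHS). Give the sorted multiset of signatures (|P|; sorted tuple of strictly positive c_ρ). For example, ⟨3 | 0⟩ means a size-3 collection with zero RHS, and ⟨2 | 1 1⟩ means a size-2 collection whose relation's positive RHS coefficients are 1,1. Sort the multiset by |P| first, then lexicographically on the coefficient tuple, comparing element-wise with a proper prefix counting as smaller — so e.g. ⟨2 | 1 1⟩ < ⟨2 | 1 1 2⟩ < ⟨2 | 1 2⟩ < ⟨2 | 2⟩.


Minimal non-faces — 16 found among 9 rays, 14 max cones:

  P = {1,8}:  v_{1} + v_{8} = 0  ⟹  sig = ⟨2 | 0⟩
  P = {4,7}:  v_{4} + v_{7} = 0  ⟹  sig = ⟨2 | 0⟩
  P = {0,4}:  v_{0} + v_{4} = v_{1}  ⟹  sig = ⟨2 | 1⟩
  P = {0,8}:  v_{0} + v_{8} = v_{7}  ⟹  sig = ⟨2 | 1⟩
  P = {1,6}:  v_{1} + v_{6} = v_{3}  ⟹  sig = ⟨2 | 1⟩
  P = {1,7}:  v_{1} + v_{7} = v_{0}  ⟹  sig = ⟨2 | 1⟩
  P = {2,5}:  v_{2} + v_{5} = v_{7}  ⟹  sig = ⟨2 | 1⟩
  P = {2,6}:  v_{2} + v_{6} = v_{1}  ⟹  sig = ⟨2 | 1⟩
  P = {3,8}:  v_{3} + v_{8} = v_{6}  ⟹  sig = ⟨2 | 1⟩
  P = {0,6}:  v_{0} + v_{6} = v_{3} + v_{7}  ⟹  sig = ⟨2 | 1 1⟩
  P = {1,5}:  v_{1} + v_{5} = v_{6} + v_{7}  ⟹  sig = ⟨2 | 1 1⟩
  P = {4,5}:  v_{4} + v_{5} = v_{6} + v_{8}  ⟹  sig = ⟨2 | 1 1⟩
  P = {0,5}:  v_{0} + v_{5} = v_{6} + 2·v_{7}  ⟹  sig = ⟨2 | 1 2⟩
  P = {3,5}:  v_{3} + v_{5} = 2·v_{6} + v_{7}  ⟹  sig = ⟨2 | 1 2⟩
  P = {2,3}:  v_{2} + v_{3} = 2·v_{1}  ⟹  sig = ⟨2 | 2⟩
  P = {6,7,8}:  v_{6} + v_{7} + v_{8} = v_{5}  ⟹  sig = ⟨3 | 1⟩

Signatures (|P|; sorted positive RHS coefficients), sorted:
{ ⟨2 | 0⟩ ×2,  ⟨2 | 1⟩ ×7,  ⟨2 | 1 1⟩ ×3,  ⟨2 | 1 2⟩ ×2,  ⟨2 | 2⟩,  ⟨3 | 1⟩ }


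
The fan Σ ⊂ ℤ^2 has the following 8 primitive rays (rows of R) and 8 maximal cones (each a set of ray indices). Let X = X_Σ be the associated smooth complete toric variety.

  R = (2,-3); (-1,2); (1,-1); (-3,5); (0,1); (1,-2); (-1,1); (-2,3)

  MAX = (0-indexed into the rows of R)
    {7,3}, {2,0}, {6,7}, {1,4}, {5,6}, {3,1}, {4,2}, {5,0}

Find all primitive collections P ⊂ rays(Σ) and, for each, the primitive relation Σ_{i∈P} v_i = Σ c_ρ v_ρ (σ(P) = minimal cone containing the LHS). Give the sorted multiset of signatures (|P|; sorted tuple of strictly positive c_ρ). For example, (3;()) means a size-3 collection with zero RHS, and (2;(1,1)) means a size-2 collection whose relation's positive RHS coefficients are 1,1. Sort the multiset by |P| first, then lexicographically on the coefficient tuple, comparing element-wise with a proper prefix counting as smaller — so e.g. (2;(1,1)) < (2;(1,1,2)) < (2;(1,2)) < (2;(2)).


Primitive collections (20):

  P={0,7}:  v_{0} + v_{7} = 0  so sig = (2;())
  P={1,5}:  v_{1} + v_{5} = 0  so sig = (2;())
  P={2,6}:  v_{2} + v_{6} = 0  so sig = (2;())
  P={0,1}:  v_{0} + v_{1} = v_{2}  so sig = (2;(1))
  P={0,3}:  v_{0} + v_{3} = v_{1}  so sig = (2;(1))
  P={0,6}:  v_{0} + v_{6} = v_{5}  so sig = (2;(1))
  P={1,2}:  v_{1} + v_{2} = v_{4}  so sig = (2;(1))
  P={1,6}:  v_{1} + v_{6} = v_{7}  so sig = (2;(1))
  P={1,7}:  v_{1} + v_{7} = v_{3}  so sig = (2;(1))
  P={2,5}:  v_{2} + v_{5} = v_{0}  so sig = (2;(1))
  P={2,7}:  v_{2} + v_{7} = v_{1}  so sig = (2;(1))
  P={3,5}:  v_{3} + v_{5} = v_{7}  so sig = (2;(1))
  P={4,5}:  v_{4} + v_{5} = v_{2}  so sig = (2;(1))
  P={4,6}:  v_{4} + v_{6} = v_{1}  so sig = (2;(1))
  P={5,7}:  v_{5} + v_{7} = v_{6}  so sig = (2;(1))
  P={0,4}:  v_{0} + v_{4} = 2·v_{2}  so sig = (2;(2))
  P={2,3}:  v_{2} + v_{3} = 2·v_{1}  so sig = (2;(2))
  P={3,6}:  v_{3} + v_{6} = 2·v_{7}  so sig = (2;(2))
  P={4,7}:  v_{4} + v_{7} = 2·v_{1}  so sig = (2;(2))
  P={3,4}:  v_{3} + v_{4} = 3·v_{1}  so sig = (2;(3))

Signatures (|P|; sorted positive RHS coefficients), sorted:
[(2;()), (2;()), (2;()), (2;(1)), (2;(1)), (2;(1)), (2;(1)), (2;(1)), (2;(1)), (2;(1)), (2;(1)), (2;(1)), (2;(1)), (2;(1)), (2;(1)), (2;(2)), (2;(2)), (2;(2)), (2;(2)), (2;(3))]


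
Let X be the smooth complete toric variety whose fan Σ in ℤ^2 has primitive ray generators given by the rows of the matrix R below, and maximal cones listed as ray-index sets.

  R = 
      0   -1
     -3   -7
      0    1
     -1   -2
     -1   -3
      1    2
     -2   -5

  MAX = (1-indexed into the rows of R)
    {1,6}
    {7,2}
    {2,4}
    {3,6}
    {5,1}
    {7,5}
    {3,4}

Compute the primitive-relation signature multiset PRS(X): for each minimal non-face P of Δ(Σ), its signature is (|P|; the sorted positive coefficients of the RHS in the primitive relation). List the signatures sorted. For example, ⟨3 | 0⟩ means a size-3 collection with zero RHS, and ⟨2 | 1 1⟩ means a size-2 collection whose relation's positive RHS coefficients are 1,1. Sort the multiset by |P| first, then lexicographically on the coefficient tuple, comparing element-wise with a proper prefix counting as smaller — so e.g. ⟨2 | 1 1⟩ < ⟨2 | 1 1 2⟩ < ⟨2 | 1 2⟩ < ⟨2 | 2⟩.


Primitive collections (14):

  {1,3}:  v_{1} + v_{3} = 0 ; sig = ⟨2 | 0⟩
  {4,6}:  v_{4} + v_{6} = 0 ; sig = ⟨2 | 0⟩
  {1,4}:  v_{1} + v_{4} = v_{5} ; sig = ⟨2 | 1⟩
  {2,6}:  v_{2} + v_{6} = v_{7} ; sig = ⟨2 | 1⟩
  {3,5}:  v_{3} + v_{5} = v_{4} ; sig = ⟨2 | 1⟩
  {4,5}:  v_{4} + v_{5} = v_{7} ; sig = ⟨2 | 1⟩
  {4,7}:  v_{4} + v_{7} = v_{2} ; sig = ⟨2 | 1⟩
  {5,6}:  v_{5} + v_{6} = v_{1} ; sig = ⟨2 | 1⟩
  {6,7}:  v_{6} + v_{7} = v_{5} ; sig = ⟨2 | 1⟩
  {1,2}:  v_{1} + v_{2} = v_{5} + v_{7} ; sig = ⟨2 | 1 1⟩
  {1,7}:  v_{1} + v_{7} = 2·v_{5} ; sig = ⟨2 | 2⟩
  {2,5}:  v_{2} + v_{5} = 2·v_{7} ; sig = ⟨2 | 2⟩
  {3,7}:  v_{3} + v_{7} = 2·v_{4} ; sig = ⟨2 | 2⟩
  {2,3}:  v_{2} + v_{3} = 3·v_{4} ; sig = ⟨2 | 3⟩

Signatures (|P|; sorted positive RHS coefficients), sorted:
{ ⟨2 | 0⟩ ×2,  ⟨2 | 1⟩ ×7,  ⟨2 | 1 1⟩,  ⟨2 | 2⟩ ×3,  ⟨2 | 3⟩ }


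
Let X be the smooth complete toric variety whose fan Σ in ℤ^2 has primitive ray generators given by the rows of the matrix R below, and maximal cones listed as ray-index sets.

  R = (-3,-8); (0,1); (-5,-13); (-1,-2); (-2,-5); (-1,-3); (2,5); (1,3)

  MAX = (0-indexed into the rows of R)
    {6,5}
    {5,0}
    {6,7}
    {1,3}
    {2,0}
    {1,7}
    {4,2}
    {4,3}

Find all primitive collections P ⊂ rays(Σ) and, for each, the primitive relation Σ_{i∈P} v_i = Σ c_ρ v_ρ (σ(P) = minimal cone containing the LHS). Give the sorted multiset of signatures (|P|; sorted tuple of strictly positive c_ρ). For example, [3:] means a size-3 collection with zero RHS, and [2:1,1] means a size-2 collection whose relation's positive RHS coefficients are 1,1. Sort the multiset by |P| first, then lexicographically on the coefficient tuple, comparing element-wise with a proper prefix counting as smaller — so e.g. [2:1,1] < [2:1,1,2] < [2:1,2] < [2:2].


Δ(Σ) — 8 vertices, 20 min non-faces:

  {4,6}:  v_{4} + v_{6} = 0  ⟹  sig = [2:]
  {5,7}:  v_{5} + v_{7} = 0  ⟹  sig = [2:]
  {0,4}:  v_{0} + v_{4} = v_{2}  ⟹  sig = [2:1]
  {0,6}:  v_{0} + v_{6} = v_{5}  ⟹  sig = [2:1]
  {0,7}:  v_{0} + v_{7} = v_{4}  ⟹  sig = [2:1]
  {1,5}:  v_{1} + v_{5} = v_{3}  ⟹  sig = [2:1]
  {2,6}:  v_{2} + v_{6} = v_{0}  ⟹  sig = [2:1]
  {3,5}:  v_{3} + v_{5} = v_{4}  ⟹  sig = [2:1]
  {3,6}:  v_{3} + v_{6} = v_{7}  ⟹  sig = [2:1]
  {3,7}:  v_{3} + v_{7} = v_{1}  ⟹  sig = [2:1]
  {4,5}:  v_{4} + v_{5} = v_{0}  ⟹  sig = [2:1]
  {4,7}:  v_{4} + v_{7} = v_{3}  ⟹  sig = [2:1]
  {0,1}:  v_{0} + v_{1} = v_{3} + v_{4}  ⟹  sig = [2:1,1]
  {1,2}:  v_{1} + v_{2} = v_{3} + 2·v_{4}  ⟹  sig = [2:1,2]
  {0,3}:  v_{0} + v_{3} = 2·v_{4}  ⟹  sig = [2:2]
  {1,4}:  v_{1} + v_{4} = 2·v_{3}  ⟹  sig = [2:2]
  {1,6}:  v_{1} + v_{6} = 2·v_{7}  ⟹  sig = [2:2]
  {2,5}:  v_{2} + v_{5} = 2·v_{0}  ⟹  sig = [2:2]
  {2,7}:  v_{2} + v_{7} = 2·v_{4}  ⟹  sig = [2:2]
  {2,3}:  v_{2} + v_{3} = 3·v_{4}  ⟹  sig = [2:3]

Hence PRS(X_Σ) =
[[2:], [2:], [2:1], [2:1], [2:1], [2:1], [2:1], [2:1], [2:1], [2:1], [2:1], [2:1], [2:1,1], [2:1,2], [2:2], [2:2], [2:2], [2:2], [2:2], [2:3]]


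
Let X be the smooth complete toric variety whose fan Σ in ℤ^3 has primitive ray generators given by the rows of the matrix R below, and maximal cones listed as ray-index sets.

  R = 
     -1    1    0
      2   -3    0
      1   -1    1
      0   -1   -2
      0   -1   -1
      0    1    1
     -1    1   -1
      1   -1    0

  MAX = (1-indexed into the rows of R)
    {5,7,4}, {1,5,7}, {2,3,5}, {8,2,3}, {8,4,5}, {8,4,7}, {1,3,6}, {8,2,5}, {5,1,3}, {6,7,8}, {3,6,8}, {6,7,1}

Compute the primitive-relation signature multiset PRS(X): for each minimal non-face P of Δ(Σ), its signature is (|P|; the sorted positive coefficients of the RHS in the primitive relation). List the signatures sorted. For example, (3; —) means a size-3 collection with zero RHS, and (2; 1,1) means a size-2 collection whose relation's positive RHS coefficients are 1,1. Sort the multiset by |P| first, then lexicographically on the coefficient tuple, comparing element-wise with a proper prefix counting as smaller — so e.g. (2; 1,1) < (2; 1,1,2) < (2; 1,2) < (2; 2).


Primitive collections (12):

  P = {1,8}:  v_{1} + v_{8} = 0  ⇒ sig = (2; —)
  P = {3,7}:  v_{3} + v_{7} = 0  ⇒ sig = (2; —)
  P = {5,6}:  v_{5} + v_{6} = 0  ⇒ sig = (2; —)
  P = {1,2}:  v_{1} + v_{2} = v_{3} + v_{5}  ⇒ sig = (2; 1,1)
  P = {1,4}:  v_{1} + v_{4} = v_{5} + v_{7}  ⇒ sig = (2; 1,1)
  P = {2,6}:  v_{2} + v_{6} = v_{3} + v_{8}  ⇒ sig = (2; 1,1)
  P = {2,7}:  v_{2} + v_{7} = v_{5} + v_{8}  ⇒ sig = (2; 1,1)
  P = {3,4}:  v_{3} + v_{4} = v_{5} + v_{8}  ⇒ sig = (2; 1,1)
  P = {4,6}:  v_{4} + v_{6} = v_{7} + v_{8}  ⇒ sig = (2; 1,1)
  P = {2,4}:  v_{2} + v_{4} = 2·v_{5} + 2·v_{8}  ⇒ sig = (2; 2,2)
  P = {3,5,8}:  v_{3} + v_{5} + v_{8} = v_{2}  ⇒ sig = (3; 1)
  P = {5,7,8}:  v_{5} + v_{7} + v_{8} = v_{4}  ⇒ sig = (3; 1)

Sorted signature multiset PRS(X):
{ (2; —) ×3,  (2; 1,1) ×6,  (2; 2,2),  (3; 1) ×2 }


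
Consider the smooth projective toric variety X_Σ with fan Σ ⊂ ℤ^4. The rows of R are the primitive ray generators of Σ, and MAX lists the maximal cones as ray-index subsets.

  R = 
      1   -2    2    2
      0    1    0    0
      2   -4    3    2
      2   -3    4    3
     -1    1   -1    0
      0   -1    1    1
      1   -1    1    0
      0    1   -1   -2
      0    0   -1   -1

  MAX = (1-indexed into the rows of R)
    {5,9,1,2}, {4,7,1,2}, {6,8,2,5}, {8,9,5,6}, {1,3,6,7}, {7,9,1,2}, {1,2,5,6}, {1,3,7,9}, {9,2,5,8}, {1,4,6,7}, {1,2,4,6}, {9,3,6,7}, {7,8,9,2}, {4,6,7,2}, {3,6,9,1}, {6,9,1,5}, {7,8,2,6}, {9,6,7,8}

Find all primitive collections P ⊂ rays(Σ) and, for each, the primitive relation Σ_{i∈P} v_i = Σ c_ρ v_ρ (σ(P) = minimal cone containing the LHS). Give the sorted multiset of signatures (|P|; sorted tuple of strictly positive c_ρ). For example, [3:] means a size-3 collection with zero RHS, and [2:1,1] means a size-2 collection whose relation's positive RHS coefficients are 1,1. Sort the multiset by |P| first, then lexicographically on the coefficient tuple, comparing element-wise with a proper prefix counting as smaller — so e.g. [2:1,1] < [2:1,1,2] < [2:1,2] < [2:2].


Primitive collections (12):

  P={5,7}:  v_{5} + v_{7} = 0  →  sig = [2:]
  P={1,8}:  v_{1} + v_{8} = v_{7}  →  sig = [2:1]
  P={2,3}:  v_{2} + v_{3} = v_{1} + v_{7}  →  sig = [2:1,1]
  P={4,9}:  v_{4} + v_{9} = v_{1} + v_{7}  →  sig = [2:1,1]
  P={3,5}:  v_{3} + v_{5} = v_{1} + v_{6} + v_{9}  →  sig = [2:1,1,1]
  P={4,5}:  v_{4} + v_{5} = v_{1} + v_{2} + v_{6}  →  sig = [2:1,1,1]
  P={3,8}:  v_{3} + v_{8} = v_{6} + 2·v_{7} + v_{9}  →  sig = [2:1,1,2]
  P={4,8}:  v_{4} + v_{8} = v_{2} + v_{6} + 2·v_{7}  →  sig = [2:1,1,2]
  P={3,4}:  v_{3} + v_{4} = 2·v_{1} + v_{6} + 2·v_{7}  →  sig = [2:1,2,2]
  P={2,6,9}:  v_{2} + v_{6} + v_{9} = 0  →  sig = [3:]
  P={1,2,6,7}:  v_{1} + v_{2} + v_{6} + v_{7} = v_{4}  →  sig = [4:1]
  P={1,6,7,9}:  v_{1} + v_{6} + v_{7} + v_{9} = v_{3}  →  sig = [4:1]

so the primitive-relation signature multiset is
[[2:], [2:1], [2:1,1], [2:1,1], [2:1,1,1], [2:1,1,1], [2:1,1,2], [2:1,1,2], [2:1,2,2], [3:], [4:1], [4:1]]


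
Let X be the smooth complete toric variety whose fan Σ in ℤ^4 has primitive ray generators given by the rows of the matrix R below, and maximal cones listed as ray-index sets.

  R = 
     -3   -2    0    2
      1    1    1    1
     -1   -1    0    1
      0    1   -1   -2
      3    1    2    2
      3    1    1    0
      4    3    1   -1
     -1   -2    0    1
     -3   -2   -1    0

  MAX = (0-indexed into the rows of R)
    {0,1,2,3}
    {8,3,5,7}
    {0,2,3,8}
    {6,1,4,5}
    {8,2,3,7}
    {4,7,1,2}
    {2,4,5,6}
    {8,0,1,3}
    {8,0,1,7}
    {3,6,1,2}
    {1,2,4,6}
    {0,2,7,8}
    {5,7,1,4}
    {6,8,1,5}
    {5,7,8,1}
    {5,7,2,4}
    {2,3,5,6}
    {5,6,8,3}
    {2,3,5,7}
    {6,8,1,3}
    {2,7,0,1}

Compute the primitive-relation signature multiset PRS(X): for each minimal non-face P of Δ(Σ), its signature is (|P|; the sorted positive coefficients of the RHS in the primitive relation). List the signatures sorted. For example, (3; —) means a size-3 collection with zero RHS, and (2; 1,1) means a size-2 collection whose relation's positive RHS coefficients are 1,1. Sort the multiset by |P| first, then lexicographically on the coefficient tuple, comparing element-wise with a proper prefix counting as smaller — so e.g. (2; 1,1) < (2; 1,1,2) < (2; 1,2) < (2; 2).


Δ(Σ) — 9 vertices, 13 min non-faces:

  P={0,6}:  v_{0} + v_{6} = v_{1}  ⟹  sig = (2; 1)
  P={6,7}:  v_{6} + v_{7} = v_{5}  ⟹  sig = (2; 1)
  P={0,5}:  v_{0} + v_{5} = v_{1} + v_{7}  ⟹  sig = (2; 1,1)
  P={3,4}:  v_{3} + v_{4} = v_{2} + v_{6}  ⟹  sig = (2; 1,1)
  P={4,8}:  v_{4} + v_{8} = v_{1} + v_{7}  ⟹  sig = (2; 1,1)
  P={0,4}:  v_{0} + v_{4} = 2·v_{1} + v_{2} + v_{7}  ⟹  sig = (2; 1,1,2)
  P={1,3,7}:  v_{1} + v_{3} + v_{7} = 0  ⟹  sig = (3; —)
  P={2,6,8}:  v_{2} + v_{6} + v_{8} = 0  ⟹  sig = (3; —)
  P={1,2,5}:  v_{1} + v_{2} + v_{5} = v_{4}  ⟹  sig = (3; 1)
  P={1,2,8}:  v_{1} + v_{2} + v_{8} = v_{0}  ⟹  sig = (3; 1)
  P={1,3,5}:  v_{1} + v_{3} + v_{5} = v_{6}  ⟹  sig = (3; 1)
  P={2,5,8}:  v_{2} + v_{5} + v_{8} = v_{7}  ⟹  sig = (3; 1)
  P={0,3,7}:  v_{0} + v_{3} + v_{7} = v_{2} + v_{8}  ⟹  sig = (3; 1,1)

so the primitive-relation signature multiset is
    (2; 1)
    (2; 1)
    (2; 1,1)
    (2; 1,1)
    (2; 1,1)
    (2; 1,1,2)
    (3; —)
    (3; —)
    (3; 1)
    (3; 1)
    (3; 1)
    (3; 1)
    (3; 1,1)


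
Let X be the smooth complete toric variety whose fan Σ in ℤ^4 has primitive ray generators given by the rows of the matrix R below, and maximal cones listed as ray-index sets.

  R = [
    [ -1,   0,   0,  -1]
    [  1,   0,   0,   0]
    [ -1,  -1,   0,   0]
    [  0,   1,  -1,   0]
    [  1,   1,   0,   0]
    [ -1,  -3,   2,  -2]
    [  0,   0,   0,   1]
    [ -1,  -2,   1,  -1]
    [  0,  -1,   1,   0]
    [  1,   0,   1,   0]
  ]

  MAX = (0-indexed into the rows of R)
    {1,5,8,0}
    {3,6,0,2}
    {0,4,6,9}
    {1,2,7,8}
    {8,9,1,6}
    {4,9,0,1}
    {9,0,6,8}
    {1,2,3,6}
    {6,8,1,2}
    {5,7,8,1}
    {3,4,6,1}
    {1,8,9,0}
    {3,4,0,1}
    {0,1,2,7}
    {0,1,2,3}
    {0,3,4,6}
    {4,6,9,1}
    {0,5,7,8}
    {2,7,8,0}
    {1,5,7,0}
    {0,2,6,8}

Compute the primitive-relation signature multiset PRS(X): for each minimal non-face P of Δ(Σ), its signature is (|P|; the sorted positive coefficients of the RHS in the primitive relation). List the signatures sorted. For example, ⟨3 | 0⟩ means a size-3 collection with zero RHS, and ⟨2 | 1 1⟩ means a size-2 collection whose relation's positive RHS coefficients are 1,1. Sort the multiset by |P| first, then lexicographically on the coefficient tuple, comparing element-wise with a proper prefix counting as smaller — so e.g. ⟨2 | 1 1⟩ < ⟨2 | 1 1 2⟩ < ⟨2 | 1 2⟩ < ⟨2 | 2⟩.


Δ(Σ) — 10 vertices, 17 min non-faces:

  P={2,4}:  v_{2} + v_{4} = 0  ⟹  sig = ⟨2 | 0⟩
  P={3,8}:  v_{3} + v_{8} = 0  ⟹  sig = ⟨2 | 0⟩
  P={2,9}:  v_{2} + v_{9} = v_{8}  ⟹  sig = ⟨2 | 1⟩
  P={3,9}:  v_{3} + v_{9} = v_{4}  ⟹  sig = ⟨2 | 1⟩
  P={4,8}:  v_{4} + v_{8} = v_{9}  ⟹  sig = ⟨2 | 1⟩
  P={5,6}:  v_{5} + v_{6} = v_{7} + v_{8}  ⟹  sig = ⟨2 | 1 1⟩
  P={6,7}:  v_{6} + v_{7} = v_{2} + v_{8}  ⟹  sig = ⟨2 | 1 1⟩
  P={3,5}:  v_{3} + v_{5} = v_{0} + v_{1} + v_{7}  ⟹  sig = ⟨2 | 1 1 1⟩
  P={3,7}:  v_{3} + v_{7} = v_{0} + v_{1} + v_{2}  ⟹  sig = ⟨2 | 1 1 1⟩
  P={4,7}:  v_{4} + v_{7} = v_{0} + v_{1} + v_{8}  ⟹  sig = ⟨2 | 1 1 1⟩
  P={7,9}:  v_{7} + v_{9} = v_{0} + v_{1} + 2·v_{8}  ⟹  sig = ⟨2 | 1 1 2⟩
  P={2,5}:  v_{2} + v_{5} = 2·v_{7}  ⟹  sig = ⟨2 | 2⟩
  P={4,5}:  v_{4} + v_{5} = 2·v_{0} + 2·v_{1} + 2·v_{8}  ⟹  sig = ⟨2 | 2 2 2⟩
  P={5,9}:  v_{5} + v_{9} = 2·v_{0} + 2·v_{1} + 3·v_{8}  ⟹  sig = ⟨2 | 2 2 3⟩
  P={0,1,6}:  v_{0} + v_{1} + v_{6} = 0  ⟹  sig = ⟨3 | 0⟩
  P={0,1,2,8}:  v_{0} + v_{1} + v_{2} + v_{8} = v_{7}  ⟹  sig = ⟨4 | 1⟩
  P={0,1,7,8}:  v_{0} + v_{1} + v_{7} + v_{8} = v_{5}  ⟹  sig = ⟨4 | 1⟩

so the primitive-relation signature multiset is
{ ⟨2 | 0⟩ ×2,  ⟨2 | 1⟩ ×3,  ⟨2 | 1 1⟩ ×2,  ⟨2 | 1 1 1⟩ ×3,  ⟨2 | 1 1 2⟩,  ⟨2 | 2⟩,  ⟨2 | 2 2 2⟩,  ⟨2 | 2 2 3⟩,  ⟨3 | 0⟩,  ⟨4 | 1⟩ ×2 }


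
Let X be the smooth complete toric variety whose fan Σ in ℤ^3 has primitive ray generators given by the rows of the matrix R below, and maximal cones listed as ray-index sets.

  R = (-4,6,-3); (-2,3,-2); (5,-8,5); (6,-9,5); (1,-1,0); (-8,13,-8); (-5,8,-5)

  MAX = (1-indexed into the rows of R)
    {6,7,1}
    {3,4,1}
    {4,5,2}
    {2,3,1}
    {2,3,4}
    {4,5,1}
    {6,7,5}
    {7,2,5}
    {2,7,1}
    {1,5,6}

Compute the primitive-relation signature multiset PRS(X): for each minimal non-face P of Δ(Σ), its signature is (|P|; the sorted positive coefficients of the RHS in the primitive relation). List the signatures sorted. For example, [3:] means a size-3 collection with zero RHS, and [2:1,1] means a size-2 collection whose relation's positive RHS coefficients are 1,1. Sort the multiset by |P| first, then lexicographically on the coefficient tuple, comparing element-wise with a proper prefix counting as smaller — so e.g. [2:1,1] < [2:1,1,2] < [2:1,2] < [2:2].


Δ(Σ) — 7 vertices, 9 min non-faces:

  P={3,7}:  v_{3} + v_{7} = 0  so sig = [2:]
  P={3,5}:  v_{3} + v_{5} = v_{4}  so sig = [2:1]
  P={4,7}:  v_{4} + v_{7} = v_{5}  so sig = [2:1]
  P={3,6}:  v_{3} + v_{6} = v_{1} + v_{5}  so sig = [2:1,1]
  P={4,6}:  v_{4} + v_{6} = v_{1} + 2·v_{5}  so sig = [2:1,2]
  P={2,6}:  v_{2} + v_{6} = 2·v_{7}  so sig = [2:2]
  P={1,2,4}:  v_{1} + v_{2} + v_{4} = 0  so sig = [3:]
  P={1,2,5}:  v_{1} + v_{2} + v_{5} = v_{7}  so sig = [3:1]
  P={1,5,7}:  v_{1} + v_{5} + v_{7} = v_{6}  so sig = [3:1]

Sorted signature multiset PRS(X):
    [2:]
    [2:1]
    [2:1]
    [2:1,1]
    [2:1,2]
    [2:2]
    [3:]
    [3:1]
    [3:1]
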